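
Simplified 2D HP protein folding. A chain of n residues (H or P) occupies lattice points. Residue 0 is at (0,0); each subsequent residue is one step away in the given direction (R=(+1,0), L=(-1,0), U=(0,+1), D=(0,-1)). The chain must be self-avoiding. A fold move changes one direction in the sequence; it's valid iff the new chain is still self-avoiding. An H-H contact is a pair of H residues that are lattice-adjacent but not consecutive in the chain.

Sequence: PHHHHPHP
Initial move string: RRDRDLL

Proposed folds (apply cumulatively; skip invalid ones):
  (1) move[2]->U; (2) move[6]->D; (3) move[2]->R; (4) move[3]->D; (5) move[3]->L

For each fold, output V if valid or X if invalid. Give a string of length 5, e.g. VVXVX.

Initial: RRDRDLL -> [(0, 0), (1, 0), (2, 0), (2, -1), (3, -1), (3, -2), (2, -2), (1, -2)]
Fold 1: move[2]->U => RRURDLL INVALID (collision), skipped
Fold 2: move[6]->D => RRDRDLD VALID
Fold 3: move[2]->R => RRRRDLD VALID
Fold 4: move[3]->D => RRRDDLD VALID
Fold 5: move[3]->L => RRRLDLD INVALID (collision), skipped

Answer: XVVVX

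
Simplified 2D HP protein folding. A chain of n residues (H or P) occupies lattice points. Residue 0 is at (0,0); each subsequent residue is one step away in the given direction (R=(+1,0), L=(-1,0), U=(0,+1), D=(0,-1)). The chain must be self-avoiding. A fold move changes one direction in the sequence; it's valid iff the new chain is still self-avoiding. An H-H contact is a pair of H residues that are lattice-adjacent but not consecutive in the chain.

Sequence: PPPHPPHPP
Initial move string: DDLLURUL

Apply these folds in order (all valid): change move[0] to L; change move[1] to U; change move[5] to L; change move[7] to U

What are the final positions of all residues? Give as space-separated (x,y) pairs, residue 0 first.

Initial moves: DDLLURUL
Fold: move[0]->L => LDLLURUL (positions: [(0, 0), (-1, 0), (-1, -1), (-2, -1), (-3, -1), (-3, 0), (-2, 0), (-2, 1), (-3, 1)])
Fold: move[1]->U => LULLURUL (positions: [(0, 0), (-1, 0), (-1, 1), (-2, 1), (-3, 1), (-3, 2), (-2, 2), (-2, 3), (-3, 3)])
Fold: move[5]->L => LULLULUL (positions: [(0, 0), (-1, 0), (-1, 1), (-2, 1), (-3, 1), (-3, 2), (-4, 2), (-4, 3), (-5, 3)])
Fold: move[7]->U => LULLULUU (positions: [(0, 0), (-1, 0), (-1, 1), (-2, 1), (-3, 1), (-3, 2), (-4, 2), (-4, 3), (-4, 4)])

Answer: (0,0) (-1,0) (-1,1) (-2,1) (-3,1) (-3,2) (-4,2) (-4,3) (-4,4)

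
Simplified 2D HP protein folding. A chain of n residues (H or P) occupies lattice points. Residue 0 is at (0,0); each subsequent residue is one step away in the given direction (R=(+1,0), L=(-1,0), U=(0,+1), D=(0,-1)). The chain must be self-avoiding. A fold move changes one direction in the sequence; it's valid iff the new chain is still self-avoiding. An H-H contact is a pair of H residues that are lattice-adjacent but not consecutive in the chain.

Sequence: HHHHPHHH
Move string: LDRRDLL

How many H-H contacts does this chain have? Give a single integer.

Positions: [(0, 0), (-1, 0), (-1, -1), (0, -1), (1, -1), (1, -2), (0, -2), (-1, -2)]
H-H contact: residue 0 @(0,0) - residue 3 @(0, -1)
H-H contact: residue 2 @(-1,-1) - residue 7 @(-1, -2)
H-H contact: residue 3 @(0,-1) - residue 6 @(0, -2)

Answer: 3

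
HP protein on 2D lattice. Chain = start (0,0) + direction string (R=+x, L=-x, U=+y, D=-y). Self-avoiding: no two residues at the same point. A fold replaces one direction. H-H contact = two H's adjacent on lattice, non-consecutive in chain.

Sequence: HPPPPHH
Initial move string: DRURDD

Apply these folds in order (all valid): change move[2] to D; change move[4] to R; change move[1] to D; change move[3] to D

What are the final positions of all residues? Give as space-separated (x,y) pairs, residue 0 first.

Answer: (0,0) (0,-1) (0,-2) (0,-3) (0,-4) (1,-4) (1,-5)

Derivation:
Initial moves: DRURDD
Fold: move[2]->D => DRDRDD (positions: [(0, 0), (0, -1), (1, -1), (1, -2), (2, -2), (2, -3), (2, -4)])
Fold: move[4]->R => DRDRRD (positions: [(0, 0), (0, -1), (1, -1), (1, -2), (2, -2), (3, -2), (3, -3)])
Fold: move[1]->D => DDDRRD (positions: [(0, 0), (0, -1), (0, -2), (0, -3), (1, -3), (2, -3), (2, -4)])
Fold: move[3]->D => DDDDRD (positions: [(0, 0), (0, -1), (0, -2), (0, -3), (0, -4), (1, -4), (1, -5)])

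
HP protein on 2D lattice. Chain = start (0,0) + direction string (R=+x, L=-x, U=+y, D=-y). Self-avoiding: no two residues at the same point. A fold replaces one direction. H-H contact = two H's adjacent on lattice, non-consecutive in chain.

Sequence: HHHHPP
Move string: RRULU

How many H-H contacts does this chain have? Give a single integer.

Answer: 0

Derivation:
Positions: [(0, 0), (1, 0), (2, 0), (2, 1), (1, 1), (1, 2)]
No H-H contacts found.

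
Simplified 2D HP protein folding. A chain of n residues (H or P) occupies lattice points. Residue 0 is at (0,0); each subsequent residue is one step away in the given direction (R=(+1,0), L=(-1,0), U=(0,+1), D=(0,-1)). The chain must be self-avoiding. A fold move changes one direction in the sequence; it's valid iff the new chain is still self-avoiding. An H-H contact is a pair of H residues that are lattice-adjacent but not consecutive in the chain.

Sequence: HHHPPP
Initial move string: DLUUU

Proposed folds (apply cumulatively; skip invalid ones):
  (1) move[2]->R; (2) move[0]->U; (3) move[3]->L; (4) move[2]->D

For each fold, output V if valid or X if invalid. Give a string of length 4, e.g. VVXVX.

Answer: XVVV

Derivation:
Initial: DLUUU -> [(0, 0), (0, -1), (-1, -1), (-1, 0), (-1, 1), (-1, 2)]
Fold 1: move[2]->R => DLRUU INVALID (collision), skipped
Fold 2: move[0]->U => ULUUU VALID
Fold 3: move[3]->L => ULULU VALID
Fold 4: move[2]->D => ULDLU VALID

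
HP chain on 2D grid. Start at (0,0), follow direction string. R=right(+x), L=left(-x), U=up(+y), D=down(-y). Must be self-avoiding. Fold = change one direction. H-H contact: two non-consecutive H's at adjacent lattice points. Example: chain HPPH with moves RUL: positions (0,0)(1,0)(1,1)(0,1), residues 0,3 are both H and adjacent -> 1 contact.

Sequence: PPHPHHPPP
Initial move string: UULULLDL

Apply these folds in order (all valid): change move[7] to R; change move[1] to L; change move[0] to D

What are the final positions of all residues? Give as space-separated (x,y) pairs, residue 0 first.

Initial moves: UULULLDL
Fold: move[7]->R => UULULLDR (positions: [(0, 0), (0, 1), (0, 2), (-1, 2), (-1, 3), (-2, 3), (-3, 3), (-3, 2), (-2, 2)])
Fold: move[1]->L => ULLULLDR (positions: [(0, 0), (0, 1), (-1, 1), (-2, 1), (-2, 2), (-3, 2), (-4, 2), (-4, 1), (-3, 1)])
Fold: move[0]->D => DLLULLDR (positions: [(0, 0), (0, -1), (-1, -1), (-2, -1), (-2, 0), (-3, 0), (-4, 0), (-4, -1), (-3, -1)])

Answer: (0,0) (0,-1) (-1,-1) (-2,-1) (-2,0) (-3,0) (-4,0) (-4,-1) (-3,-1)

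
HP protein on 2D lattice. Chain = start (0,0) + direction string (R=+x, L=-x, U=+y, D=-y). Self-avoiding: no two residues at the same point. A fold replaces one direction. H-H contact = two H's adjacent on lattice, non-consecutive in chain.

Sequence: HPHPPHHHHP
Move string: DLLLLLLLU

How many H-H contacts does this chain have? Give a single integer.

Answer: 0

Derivation:
Positions: [(0, 0), (0, -1), (-1, -1), (-2, -1), (-3, -1), (-4, -1), (-5, -1), (-6, -1), (-7, -1), (-7, 0)]
No H-H contacts found.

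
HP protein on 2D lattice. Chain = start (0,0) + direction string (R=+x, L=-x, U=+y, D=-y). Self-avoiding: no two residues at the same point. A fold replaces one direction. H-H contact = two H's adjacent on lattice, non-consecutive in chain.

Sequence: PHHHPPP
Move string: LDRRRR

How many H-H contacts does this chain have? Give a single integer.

Positions: [(0, 0), (-1, 0), (-1, -1), (0, -1), (1, -1), (2, -1), (3, -1)]
No H-H contacts found.

Answer: 0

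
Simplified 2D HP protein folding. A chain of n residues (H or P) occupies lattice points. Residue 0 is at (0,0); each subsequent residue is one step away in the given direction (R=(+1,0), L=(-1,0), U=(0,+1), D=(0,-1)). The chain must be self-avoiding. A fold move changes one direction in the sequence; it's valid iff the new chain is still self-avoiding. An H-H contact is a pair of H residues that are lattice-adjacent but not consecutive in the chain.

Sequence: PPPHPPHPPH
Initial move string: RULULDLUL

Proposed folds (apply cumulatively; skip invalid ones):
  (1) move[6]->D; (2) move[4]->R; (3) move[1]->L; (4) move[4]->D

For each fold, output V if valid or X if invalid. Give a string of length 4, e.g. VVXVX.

Answer: XXXX

Derivation:
Initial: RULULDLUL -> [(0, 0), (1, 0), (1, 1), (0, 1), (0, 2), (-1, 2), (-1, 1), (-2, 1), (-2, 2), (-3, 2)]
Fold 1: move[6]->D => RULULDDUL INVALID (collision), skipped
Fold 2: move[4]->R => RULURDLUL INVALID (collision), skipped
Fold 3: move[1]->L => RLLULDLUL INVALID (collision), skipped
Fold 4: move[4]->D => RULUDDLUL INVALID (collision), skipped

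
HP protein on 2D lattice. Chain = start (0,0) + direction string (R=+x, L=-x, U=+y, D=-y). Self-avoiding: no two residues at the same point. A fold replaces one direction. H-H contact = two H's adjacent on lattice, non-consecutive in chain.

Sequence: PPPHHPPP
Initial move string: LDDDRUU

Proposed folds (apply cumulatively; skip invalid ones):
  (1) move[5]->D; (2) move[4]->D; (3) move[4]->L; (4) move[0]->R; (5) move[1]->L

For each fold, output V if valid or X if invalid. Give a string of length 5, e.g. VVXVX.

Initial: LDDDRUU -> [(0, 0), (-1, 0), (-1, -1), (-1, -2), (-1, -3), (0, -3), (0, -2), (0, -1)]
Fold 1: move[5]->D => LDDDRDU INVALID (collision), skipped
Fold 2: move[4]->D => LDDDDUU INVALID (collision), skipped
Fold 3: move[4]->L => LDDDLUU VALID
Fold 4: move[0]->R => RDDDLUU VALID
Fold 5: move[1]->L => RLDDLUU INVALID (collision), skipped

Answer: XXVVX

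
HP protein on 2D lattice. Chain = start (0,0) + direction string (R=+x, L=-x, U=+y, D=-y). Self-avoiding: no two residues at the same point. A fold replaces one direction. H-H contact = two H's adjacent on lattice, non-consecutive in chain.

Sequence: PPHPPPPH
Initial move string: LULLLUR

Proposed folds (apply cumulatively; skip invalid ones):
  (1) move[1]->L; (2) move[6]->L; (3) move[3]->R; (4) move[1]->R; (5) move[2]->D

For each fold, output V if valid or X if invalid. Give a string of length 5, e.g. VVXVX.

Answer: VVXXV

Derivation:
Initial: LULLLUR -> [(0, 0), (-1, 0), (-1, 1), (-2, 1), (-3, 1), (-4, 1), (-4, 2), (-3, 2)]
Fold 1: move[1]->L => LLLLLUR VALID
Fold 2: move[6]->L => LLLLLUL VALID
Fold 3: move[3]->R => LLLRLUL INVALID (collision), skipped
Fold 4: move[1]->R => LRLLLUL INVALID (collision), skipped
Fold 5: move[2]->D => LLDLLUL VALID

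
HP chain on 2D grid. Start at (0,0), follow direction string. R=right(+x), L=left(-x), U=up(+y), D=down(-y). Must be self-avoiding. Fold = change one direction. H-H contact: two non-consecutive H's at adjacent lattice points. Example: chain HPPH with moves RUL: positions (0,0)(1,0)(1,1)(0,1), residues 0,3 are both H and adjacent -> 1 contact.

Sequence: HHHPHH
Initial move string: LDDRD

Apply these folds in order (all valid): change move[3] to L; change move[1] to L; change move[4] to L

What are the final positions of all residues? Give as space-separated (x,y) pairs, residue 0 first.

Initial moves: LDDRD
Fold: move[3]->L => LDDLD (positions: [(0, 0), (-1, 0), (-1, -1), (-1, -2), (-2, -2), (-2, -3)])
Fold: move[1]->L => LLDLD (positions: [(0, 0), (-1, 0), (-2, 0), (-2, -1), (-3, -1), (-3, -2)])
Fold: move[4]->L => LLDLL (positions: [(0, 0), (-1, 0), (-2, 0), (-2, -1), (-3, -1), (-4, -1)])

Answer: (0,0) (-1,0) (-2,0) (-2,-1) (-3,-1) (-4,-1)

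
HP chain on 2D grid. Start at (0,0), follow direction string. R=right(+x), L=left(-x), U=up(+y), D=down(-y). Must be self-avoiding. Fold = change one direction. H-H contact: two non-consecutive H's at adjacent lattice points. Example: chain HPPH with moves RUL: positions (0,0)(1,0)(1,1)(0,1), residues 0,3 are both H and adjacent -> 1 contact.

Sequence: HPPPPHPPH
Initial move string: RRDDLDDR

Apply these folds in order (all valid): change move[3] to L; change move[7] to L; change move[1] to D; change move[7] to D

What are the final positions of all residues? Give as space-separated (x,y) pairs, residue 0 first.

Answer: (0,0) (1,0) (1,-1) (1,-2) (0,-2) (-1,-2) (-1,-3) (-1,-4) (-1,-5)

Derivation:
Initial moves: RRDDLDDR
Fold: move[3]->L => RRDLLDDR (positions: [(0, 0), (1, 0), (2, 0), (2, -1), (1, -1), (0, -1), (0, -2), (0, -3), (1, -3)])
Fold: move[7]->L => RRDLLDDL (positions: [(0, 0), (1, 0), (2, 0), (2, -1), (1, -1), (0, -1), (0, -2), (0, -3), (-1, -3)])
Fold: move[1]->D => RDDLLDDL (positions: [(0, 0), (1, 0), (1, -1), (1, -2), (0, -2), (-1, -2), (-1, -3), (-1, -4), (-2, -4)])
Fold: move[7]->D => RDDLLDDD (positions: [(0, 0), (1, 0), (1, -1), (1, -2), (0, -2), (-1, -2), (-1, -3), (-1, -4), (-1, -5)])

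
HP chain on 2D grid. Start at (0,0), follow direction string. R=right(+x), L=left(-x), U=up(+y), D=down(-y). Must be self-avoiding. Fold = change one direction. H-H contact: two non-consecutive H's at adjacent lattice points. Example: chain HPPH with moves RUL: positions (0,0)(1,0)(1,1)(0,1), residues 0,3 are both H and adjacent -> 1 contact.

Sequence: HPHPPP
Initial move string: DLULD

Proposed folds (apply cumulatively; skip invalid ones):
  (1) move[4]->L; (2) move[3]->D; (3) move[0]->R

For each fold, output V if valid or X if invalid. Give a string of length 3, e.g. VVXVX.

Answer: VXX

Derivation:
Initial: DLULD -> [(0, 0), (0, -1), (-1, -1), (-1, 0), (-2, 0), (-2, -1)]
Fold 1: move[4]->L => DLULL VALID
Fold 2: move[3]->D => DLUDL INVALID (collision), skipped
Fold 3: move[0]->R => RLULL INVALID (collision), skipped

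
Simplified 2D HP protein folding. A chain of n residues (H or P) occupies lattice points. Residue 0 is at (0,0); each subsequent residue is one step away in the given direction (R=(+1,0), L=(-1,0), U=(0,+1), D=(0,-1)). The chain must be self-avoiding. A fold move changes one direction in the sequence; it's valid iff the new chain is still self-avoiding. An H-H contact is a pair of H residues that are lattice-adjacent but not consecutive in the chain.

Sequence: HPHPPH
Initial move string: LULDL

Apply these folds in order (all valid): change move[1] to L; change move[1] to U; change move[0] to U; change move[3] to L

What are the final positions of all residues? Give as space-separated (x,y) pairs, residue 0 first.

Initial moves: LULDL
Fold: move[1]->L => LLLDL (positions: [(0, 0), (-1, 0), (-2, 0), (-3, 0), (-3, -1), (-4, -1)])
Fold: move[1]->U => LULDL (positions: [(0, 0), (-1, 0), (-1, 1), (-2, 1), (-2, 0), (-3, 0)])
Fold: move[0]->U => UULDL (positions: [(0, 0), (0, 1), (0, 2), (-1, 2), (-1, 1), (-2, 1)])
Fold: move[3]->L => UULLL (positions: [(0, 0), (0, 1), (0, 2), (-1, 2), (-2, 2), (-3, 2)])

Answer: (0,0) (0,1) (0,2) (-1,2) (-2,2) (-3,2)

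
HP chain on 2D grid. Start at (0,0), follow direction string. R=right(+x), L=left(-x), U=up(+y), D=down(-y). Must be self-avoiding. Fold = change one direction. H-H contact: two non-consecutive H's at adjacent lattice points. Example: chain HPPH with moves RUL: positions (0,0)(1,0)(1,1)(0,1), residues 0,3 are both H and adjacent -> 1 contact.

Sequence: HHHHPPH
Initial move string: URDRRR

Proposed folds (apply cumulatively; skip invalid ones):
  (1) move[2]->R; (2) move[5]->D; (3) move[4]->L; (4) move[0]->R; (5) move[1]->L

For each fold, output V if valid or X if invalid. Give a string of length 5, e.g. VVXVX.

Answer: VVXVX

Derivation:
Initial: URDRRR -> [(0, 0), (0, 1), (1, 1), (1, 0), (2, 0), (3, 0), (4, 0)]
Fold 1: move[2]->R => URRRRR VALID
Fold 2: move[5]->D => URRRRD VALID
Fold 3: move[4]->L => URRRLD INVALID (collision), skipped
Fold 4: move[0]->R => RRRRRD VALID
Fold 5: move[1]->L => RLRRRD INVALID (collision), skipped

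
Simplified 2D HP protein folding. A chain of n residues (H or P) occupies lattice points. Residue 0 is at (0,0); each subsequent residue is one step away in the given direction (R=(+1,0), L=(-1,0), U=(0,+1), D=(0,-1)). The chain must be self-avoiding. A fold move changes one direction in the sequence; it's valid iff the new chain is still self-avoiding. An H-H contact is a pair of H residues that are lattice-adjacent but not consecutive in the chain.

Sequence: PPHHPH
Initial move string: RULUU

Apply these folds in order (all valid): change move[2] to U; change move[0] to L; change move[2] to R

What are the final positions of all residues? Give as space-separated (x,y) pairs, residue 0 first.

Answer: (0,0) (-1,0) (-1,1) (0,1) (0,2) (0,3)

Derivation:
Initial moves: RULUU
Fold: move[2]->U => RUUUU (positions: [(0, 0), (1, 0), (1, 1), (1, 2), (1, 3), (1, 4)])
Fold: move[0]->L => LUUUU (positions: [(0, 0), (-1, 0), (-1, 1), (-1, 2), (-1, 3), (-1, 4)])
Fold: move[2]->R => LURUU (positions: [(0, 0), (-1, 0), (-1, 1), (0, 1), (0, 2), (0, 3)])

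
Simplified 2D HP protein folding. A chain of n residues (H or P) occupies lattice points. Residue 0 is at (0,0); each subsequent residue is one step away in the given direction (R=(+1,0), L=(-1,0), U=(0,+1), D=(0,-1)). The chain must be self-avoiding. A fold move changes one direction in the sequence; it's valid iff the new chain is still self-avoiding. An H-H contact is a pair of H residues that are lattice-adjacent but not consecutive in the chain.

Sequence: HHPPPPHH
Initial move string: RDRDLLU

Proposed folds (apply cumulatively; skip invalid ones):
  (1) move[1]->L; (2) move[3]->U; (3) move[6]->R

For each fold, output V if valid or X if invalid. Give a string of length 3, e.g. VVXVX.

Initial: RDRDLLU -> [(0, 0), (1, 0), (1, -1), (2, -1), (2, -2), (1, -2), (0, -2), (0, -1)]
Fold 1: move[1]->L => RLRDLLU INVALID (collision), skipped
Fold 2: move[3]->U => RDRULLU INVALID (collision), skipped
Fold 3: move[6]->R => RDRDLLR INVALID (collision), skipped

Answer: XXX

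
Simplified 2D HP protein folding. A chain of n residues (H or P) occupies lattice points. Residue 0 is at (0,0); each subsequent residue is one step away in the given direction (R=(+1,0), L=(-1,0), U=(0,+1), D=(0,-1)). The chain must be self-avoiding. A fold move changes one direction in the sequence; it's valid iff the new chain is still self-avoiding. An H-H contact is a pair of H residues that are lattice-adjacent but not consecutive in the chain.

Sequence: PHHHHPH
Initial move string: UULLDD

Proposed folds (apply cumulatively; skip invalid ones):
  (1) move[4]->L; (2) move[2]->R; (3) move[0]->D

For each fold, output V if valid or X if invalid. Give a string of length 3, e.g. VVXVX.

Initial: UULLDD -> [(0, 0), (0, 1), (0, 2), (-1, 2), (-2, 2), (-2, 1), (-2, 0)]
Fold 1: move[4]->L => UULLLD VALID
Fold 2: move[2]->R => UURLLD INVALID (collision), skipped
Fold 3: move[0]->D => DULLLD INVALID (collision), skipped

Answer: VXX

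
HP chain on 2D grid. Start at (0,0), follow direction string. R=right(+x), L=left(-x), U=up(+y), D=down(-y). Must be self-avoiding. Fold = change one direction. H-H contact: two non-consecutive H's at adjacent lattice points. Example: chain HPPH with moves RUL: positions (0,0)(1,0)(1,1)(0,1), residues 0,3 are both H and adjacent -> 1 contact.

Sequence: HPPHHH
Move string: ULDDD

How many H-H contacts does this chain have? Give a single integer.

Answer: 1

Derivation:
Positions: [(0, 0), (0, 1), (-1, 1), (-1, 0), (-1, -1), (-1, -2)]
H-H contact: residue 0 @(0,0) - residue 3 @(-1, 0)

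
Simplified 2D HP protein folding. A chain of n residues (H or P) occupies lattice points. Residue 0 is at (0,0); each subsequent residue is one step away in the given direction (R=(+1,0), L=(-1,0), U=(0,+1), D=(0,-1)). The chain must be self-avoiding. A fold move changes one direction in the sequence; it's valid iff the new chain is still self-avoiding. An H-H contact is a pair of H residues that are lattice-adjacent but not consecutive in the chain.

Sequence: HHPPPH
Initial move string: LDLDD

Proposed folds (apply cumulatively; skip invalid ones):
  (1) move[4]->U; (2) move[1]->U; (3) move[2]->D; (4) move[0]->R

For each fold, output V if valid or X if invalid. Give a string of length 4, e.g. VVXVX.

Answer: XVXX

Derivation:
Initial: LDLDD -> [(0, 0), (-1, 0), (-1, -1), (-2, -1), (-2, -2), (-2, -3)]
Fold 1: move[4]->U => LDLDU INVALID (collision), skipped
Fold 2: move[1]->U => LULDD VALID
Fold 3: move[2]->D => LUDDD INVALID (collision), skipped
Fold 4: move[0]->R => RULDD INVALID (collision), skipped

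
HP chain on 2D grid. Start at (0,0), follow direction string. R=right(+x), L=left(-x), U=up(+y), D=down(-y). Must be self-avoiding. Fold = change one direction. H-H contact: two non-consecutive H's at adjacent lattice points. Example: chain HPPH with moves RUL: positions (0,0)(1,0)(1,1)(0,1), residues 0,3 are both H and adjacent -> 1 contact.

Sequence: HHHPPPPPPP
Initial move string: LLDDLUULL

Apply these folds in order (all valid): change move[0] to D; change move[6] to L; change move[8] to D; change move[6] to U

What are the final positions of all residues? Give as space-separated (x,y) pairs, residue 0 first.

Initial moves: LLDDLUULL
Fold: move[0]->D => DLDDLUULL (positions: [(0, 0), (0, -1), (-1, -1), (-1, -2), (-1, -3), (-2, -3), (-2, -2), (-2, -1), (-3, -1), (-4, -1)])
Fold: move[6]->L => DLDDLULLL (positions: [(0, 0), (0, -1), (-1, -1), (-1, -2), (-1, -3), (-2, -3), (-2, -2), (-3, -2), (-4, -2), (-5, -2)])
Fold: move[8]->D => DLDDLULLD (positions: [(0, 0), (0, -1), (-1, -1), (-1, -2), (-1, -3), (-2, -3), (-2, -2), (-3, -2), (-4, -2), (-4, -3)])
Fold: move[6]->U => DLDDLUULD (positions: [(0, 0), (0, -1), (-1, -1), (-1, -2), (-1, -3), (-2, -3), (-2, -2), (-2, -1), (-3, -1), (-3, -2)])

Answer: (0,0) (0,-1) (-1,-1) (-1,-2) (-1,-3) (-2,-3) (-2,-2) (-2,-1) (-3,-1) (-3,-2)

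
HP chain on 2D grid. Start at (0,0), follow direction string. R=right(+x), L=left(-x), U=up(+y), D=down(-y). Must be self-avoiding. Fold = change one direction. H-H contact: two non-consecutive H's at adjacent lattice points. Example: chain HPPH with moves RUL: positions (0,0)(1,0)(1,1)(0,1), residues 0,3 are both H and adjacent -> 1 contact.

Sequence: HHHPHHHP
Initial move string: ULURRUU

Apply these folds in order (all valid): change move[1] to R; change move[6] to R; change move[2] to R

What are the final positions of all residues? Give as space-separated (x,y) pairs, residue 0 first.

Answer: (0,0) (0,1) (1,1) (2,1) (3,1) (4,1) (4,2) (5,2)

Derivation:
Initial moves: ULURRUU
Fold: move[1]->R => URURRUU (positions: [(0, 0), (0, 1), (1, 1), (1, 2), (2, 2), (3, 2), (3, 3), (3, 4)])
Fold: move[6]->R => URURRUR (positions: [(0, 0), (0, 1), (1, 1), (1, 2), (2, 2), (3, 2), (3, 3), (4, 3)])
Fold: move[2]->R => URRRRUR (positions: [(0, 0), (0, 1), (1, 1), (2, 1), (3, 1), (4, 1), (4, 2), (5, 2)])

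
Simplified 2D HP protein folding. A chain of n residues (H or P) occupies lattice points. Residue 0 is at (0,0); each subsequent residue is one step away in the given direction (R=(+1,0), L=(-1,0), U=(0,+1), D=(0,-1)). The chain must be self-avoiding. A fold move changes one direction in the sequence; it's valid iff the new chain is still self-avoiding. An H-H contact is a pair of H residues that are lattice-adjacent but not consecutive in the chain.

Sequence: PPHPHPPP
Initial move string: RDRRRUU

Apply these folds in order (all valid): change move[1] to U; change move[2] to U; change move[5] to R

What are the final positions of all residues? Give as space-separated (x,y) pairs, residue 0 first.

Initial moves: RDRRRUU
Fold: move[1]->U => RURRRUU (positions: [(0, 0), (1, 0), (1, 1), (2, 1), (3, 1), (4, 1), (4, 2), (4, 3)])
Fold: move[2]->U => RUURRUU (positions: [(0, 0), (1, 0), (1, 1), (1, 2), (2, 2), (3, 2), (3, 3), (3, 4)])
Fold: move[5]->R => RUURRRU (positions: [(0, 0), (1, 0), (1, 1), (1, 2), (2, 2), (3, 2), (4, 2), (4, 3)])

Answer: (0,0) (1,0) (1,1) (1,2) (2,2) (3,2) (4,2) (4,3)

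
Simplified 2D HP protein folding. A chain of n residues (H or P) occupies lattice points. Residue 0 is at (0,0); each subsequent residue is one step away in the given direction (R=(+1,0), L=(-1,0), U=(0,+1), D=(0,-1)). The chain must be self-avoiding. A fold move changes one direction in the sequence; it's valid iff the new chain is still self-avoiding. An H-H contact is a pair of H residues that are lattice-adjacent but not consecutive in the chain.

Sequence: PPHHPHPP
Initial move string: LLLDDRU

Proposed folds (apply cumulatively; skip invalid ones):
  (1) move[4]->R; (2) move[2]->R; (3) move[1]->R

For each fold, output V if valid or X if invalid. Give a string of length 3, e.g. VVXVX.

Initial: LLLDDRU -> [(0, 0), (-1, 0), (-2, 0), (-3, 0), (-3, -1), (-3, -2), (-2, -2), (-2, -1)]
Fold 1: move[4]->R => LLLDRRU INVALID (collision), skipped
Fold 2: move[2]->R => LLRDDRU INVALID (collision), skipped
Fold 3: move[1]->R => LRLDDRU INVALID (collision), skipped

Answer: XXX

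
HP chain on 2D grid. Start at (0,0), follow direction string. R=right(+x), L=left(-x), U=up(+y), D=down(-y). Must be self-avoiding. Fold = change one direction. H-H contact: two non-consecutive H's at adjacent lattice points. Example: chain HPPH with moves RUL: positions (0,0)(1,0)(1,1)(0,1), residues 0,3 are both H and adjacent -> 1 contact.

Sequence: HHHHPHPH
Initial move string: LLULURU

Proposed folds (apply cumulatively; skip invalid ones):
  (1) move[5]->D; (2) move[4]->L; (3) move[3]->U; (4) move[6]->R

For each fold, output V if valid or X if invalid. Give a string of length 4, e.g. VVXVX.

Initial: LLULURU -> [(0, 0), (-1, 0), (-2, 0), (-2, 1), (-3, 1), (-3, 2), (-2, 2), (-2, 3)]
Fold 1: move[5]->D => LLULUDU INVALID (collision), skipped
Fold 2: move[4]->L => LLULLRU INVALID (collision), skipped
Fold 3: move[3]->U => LLUUURU VALID
Fold 4: move[6]->R => LLUUURR VALID

Answer: XXVV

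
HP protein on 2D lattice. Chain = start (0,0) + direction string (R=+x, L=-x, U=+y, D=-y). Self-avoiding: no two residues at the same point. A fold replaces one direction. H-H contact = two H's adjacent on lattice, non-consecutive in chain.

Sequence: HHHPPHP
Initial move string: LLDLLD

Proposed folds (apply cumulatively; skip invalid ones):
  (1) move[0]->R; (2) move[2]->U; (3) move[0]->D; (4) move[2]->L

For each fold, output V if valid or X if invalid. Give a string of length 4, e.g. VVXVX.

Initial: LLDLLD -> [(0, 0), (-1, 0), (-2, 0), (-2, -1), (-3, -1), (-4, -1), (-4, -2)]
Fold 1: move[0]->R => RLDLLD INVALID (collision), skipped
Fold 2: move[2]->U => LLULLD VALID
Fold 3: move[0]->D => DLULLD VALID
Fold 4: move[2]->L => DLLLLD VALID

Answer: XVVV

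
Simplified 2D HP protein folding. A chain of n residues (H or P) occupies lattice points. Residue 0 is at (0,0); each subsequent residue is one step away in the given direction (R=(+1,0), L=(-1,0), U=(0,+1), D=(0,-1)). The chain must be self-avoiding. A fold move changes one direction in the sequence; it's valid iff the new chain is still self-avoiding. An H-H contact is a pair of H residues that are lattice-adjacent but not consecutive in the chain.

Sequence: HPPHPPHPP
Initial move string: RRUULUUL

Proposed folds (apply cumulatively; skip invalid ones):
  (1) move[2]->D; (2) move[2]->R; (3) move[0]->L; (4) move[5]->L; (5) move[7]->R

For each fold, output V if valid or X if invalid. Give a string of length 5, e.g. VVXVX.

Initial: RRUULUUL -> [(0, 0), (1, 0), (2, 0), (2, 1), (2, 2), (1, 2), (1, 3), (1, 4), (0, 4)]
Fold 1: move[2]->D => RRDULUUL INVALID (collision), skipped
Fold 2: move[2]->R => RRRULUUL VALID
Fold 3: move[0]->L => LRRULUUL INVALID (collision), skipped
Fold 4: move[5]->L => RRRULLUL VALID
Fold 5: move[7]->R => RRRULLUR VALID

Answer: XVXVV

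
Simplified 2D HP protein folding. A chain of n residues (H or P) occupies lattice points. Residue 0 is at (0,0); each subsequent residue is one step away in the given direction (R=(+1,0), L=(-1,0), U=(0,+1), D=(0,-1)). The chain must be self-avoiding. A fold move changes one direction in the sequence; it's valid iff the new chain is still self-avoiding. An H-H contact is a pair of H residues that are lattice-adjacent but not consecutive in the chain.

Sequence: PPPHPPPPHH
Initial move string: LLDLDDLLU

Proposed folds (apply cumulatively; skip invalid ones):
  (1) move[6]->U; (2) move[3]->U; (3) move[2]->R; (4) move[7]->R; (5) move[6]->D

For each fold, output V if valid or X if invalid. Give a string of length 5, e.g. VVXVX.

Answer: XXXXV

Derivation:
Initial: LLDLDDLLU -> [(0, 0), (-1, 0), (-2, 0), (-2, -1), (-3, -1), (-3, -2), (-3, -3), (-4, -3), (-5, -3), (-5, -2)]
Fold 1: move[6]->U => LLDLDDULU INVALID (collision), skipped
Fold 2: move[3]->U => LLDUDDLLU INVALID (collision), skipped
Fold 3: move[2]->R => LLRLDDLLU INVALID (collision), skipped
Fold 4: move[7]->R => LLDLDDLRU INVALID (collision), skipped
Fold 5: move[6]->D => LLDLDDDLU VALID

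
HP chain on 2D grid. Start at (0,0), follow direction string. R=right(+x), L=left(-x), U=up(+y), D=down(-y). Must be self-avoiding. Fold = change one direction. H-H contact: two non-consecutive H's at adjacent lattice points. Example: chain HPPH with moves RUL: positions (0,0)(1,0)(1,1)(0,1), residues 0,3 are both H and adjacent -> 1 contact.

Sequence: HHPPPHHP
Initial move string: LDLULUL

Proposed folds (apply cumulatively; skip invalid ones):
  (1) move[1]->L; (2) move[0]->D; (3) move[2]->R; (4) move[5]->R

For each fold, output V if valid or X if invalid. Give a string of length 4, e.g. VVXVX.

Initial: LDLULUL -> [(0, 0), (-1, 0), (-1, -1), (-2, -1), (-2, 0), (-3, 0), (-3, 1), (-4, 1)]
Fold 1: move[1]->L => LLLULUL VALID
Fold 2: move[0]->D => DLLULUL VALID
Fold 3: move[2]->R => DLRULUL INVALID (collision), skipped
Fold 4: move[5]->R => DLLULRL INVALID (collision), skipped

Answer: VVXX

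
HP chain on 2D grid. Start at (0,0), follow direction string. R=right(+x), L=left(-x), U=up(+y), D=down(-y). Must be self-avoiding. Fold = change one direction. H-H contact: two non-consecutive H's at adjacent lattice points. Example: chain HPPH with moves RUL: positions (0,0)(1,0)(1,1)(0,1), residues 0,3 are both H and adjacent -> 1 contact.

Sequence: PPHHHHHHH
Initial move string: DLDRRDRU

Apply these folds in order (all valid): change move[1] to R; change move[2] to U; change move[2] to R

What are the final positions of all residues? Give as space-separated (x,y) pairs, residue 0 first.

Initial moves: DLDRRDRU
Fold: move[1]->R => DRDRRDRU (positions: [(0, 0), (0, -1), (1, -1), (1, -2), (2, -2), (3, -2), (3, -3), (4, -3), (4, -2)])
Fold: move[2]->U => DRURRDRU (positions: [(0, 0), (0, -1), (1, -1), (1, 0), (2, 0), (3, 0), (3, -1), (4, -1), (4, 0)])
Fold: move[2]->R => DRRRRDRU (positions: [(0, 0), (0, -1), (1, -1), (2, -1), (3, -1), (4, -1), (4, -2), (5, -2), (5, -1)])

Answer: (0,0) (0,-1) (1,-1) (2,-1) (3,-1) (4,-1) (4,-2) (5,-2) (5,-1)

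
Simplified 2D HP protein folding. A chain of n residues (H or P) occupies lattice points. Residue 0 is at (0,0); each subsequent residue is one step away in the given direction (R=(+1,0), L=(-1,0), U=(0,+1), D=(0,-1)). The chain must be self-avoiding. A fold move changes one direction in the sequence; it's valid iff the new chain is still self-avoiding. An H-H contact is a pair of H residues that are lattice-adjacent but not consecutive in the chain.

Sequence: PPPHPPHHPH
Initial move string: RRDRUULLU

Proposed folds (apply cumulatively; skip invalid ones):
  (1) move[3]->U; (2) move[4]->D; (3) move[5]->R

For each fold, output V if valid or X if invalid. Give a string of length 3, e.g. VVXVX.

Initial: RRDRUULLU -> [(0, 0), (1, 0), (2, 0), (2, -1), (3, -1), (3, 0), (3, 1), (2, 1), (1, 1), (1, 2)]
Fold 1: move[3]->U => RRDUUULLU INVALID (collision), skipped
Fold 2: move[4]->D => RRDRDULLU INVALID (collision), skipped
Fold 3: move[5]->R => RRDRURLLU INVALID (collision), skipped

Answer: XXX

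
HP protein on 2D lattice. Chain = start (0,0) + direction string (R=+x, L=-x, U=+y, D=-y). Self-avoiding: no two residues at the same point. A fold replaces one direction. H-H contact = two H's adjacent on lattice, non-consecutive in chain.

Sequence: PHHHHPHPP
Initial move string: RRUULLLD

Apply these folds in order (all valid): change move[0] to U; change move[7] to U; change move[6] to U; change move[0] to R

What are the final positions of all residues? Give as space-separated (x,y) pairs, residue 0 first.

Answer: (0,0) (1,0) (2,0) (2,1) (2,2) (1,2) (0,2) (0,3) (0,4)

Derivation:
Initial moves: RRUULLLD
Fold: move[0]->U => URUULLLD (positions: [(0, 0), (0, 1), (1, 1), (1, 2), (1, 3), (0, 3), (-1, 3), (-2, 3), (-2, 2)])
Fold: move[7]->U => URUULLLU (positions: [(0, 0), (0, 1), (1, 1), (1, 2), (1, 3), (0, 3), (-1, 3), (-2, 3), (-2, 4)])
Fold: move[6]->U => URUULLUU (positions: [(0, 0), (0, 1), (1, 1), (1, 2), (1, 3), (0, 3), (-1, 3), (-1, 4), (-1, 5)])
Fold: move[0]->R => RRUULLUU (positions: [(0, 0), (1, 0), (2, 0), (2, 1), (2, 2), (1, 2), (0, 2), (0, 3), (0, 4)])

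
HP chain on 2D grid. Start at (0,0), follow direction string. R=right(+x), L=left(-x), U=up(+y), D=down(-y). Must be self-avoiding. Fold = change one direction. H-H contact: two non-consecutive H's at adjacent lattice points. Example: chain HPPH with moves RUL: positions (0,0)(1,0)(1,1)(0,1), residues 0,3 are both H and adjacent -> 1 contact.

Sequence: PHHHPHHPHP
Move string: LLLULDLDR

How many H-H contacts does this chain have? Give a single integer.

Positions: [(0, 0), (-1, 0), (-2, 0), (-3, 0), (-3, 1), (-4, 1), (-4, 0), (-5, 0), (-5, -1), (-4, -1)]
H-H contact: residue 3 @(-3,0) - residue 6 @(-4, 0)

Answer: 1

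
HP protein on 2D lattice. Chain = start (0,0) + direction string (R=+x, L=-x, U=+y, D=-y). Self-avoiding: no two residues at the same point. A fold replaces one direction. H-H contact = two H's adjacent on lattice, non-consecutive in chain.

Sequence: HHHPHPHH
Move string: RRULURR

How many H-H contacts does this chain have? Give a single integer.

Positions: [(0, 0), (1, 0), (2, 0), (2, 1), (1, 1), (1, 2), (2, 2), (3, 2)]
H-H contact: residue 1 @(1,0) - residue 4 @(1, 1)

Answer: 1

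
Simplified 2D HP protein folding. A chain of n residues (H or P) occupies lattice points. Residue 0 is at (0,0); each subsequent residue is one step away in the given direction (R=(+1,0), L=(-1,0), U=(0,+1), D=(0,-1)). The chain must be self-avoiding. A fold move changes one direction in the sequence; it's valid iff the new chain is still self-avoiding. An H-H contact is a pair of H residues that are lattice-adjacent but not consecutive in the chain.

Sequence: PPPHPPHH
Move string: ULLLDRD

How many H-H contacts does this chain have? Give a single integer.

Answer: 1

Derivation:
Positions: [(0, 0), (0, 1), (-1, 1), (-2, 1), (-3, 1), (-3, 0), (-2, 0), (-2, -1)]
H-H contact: residue 3 @(-2,1) - residue 6 @(-2, 0)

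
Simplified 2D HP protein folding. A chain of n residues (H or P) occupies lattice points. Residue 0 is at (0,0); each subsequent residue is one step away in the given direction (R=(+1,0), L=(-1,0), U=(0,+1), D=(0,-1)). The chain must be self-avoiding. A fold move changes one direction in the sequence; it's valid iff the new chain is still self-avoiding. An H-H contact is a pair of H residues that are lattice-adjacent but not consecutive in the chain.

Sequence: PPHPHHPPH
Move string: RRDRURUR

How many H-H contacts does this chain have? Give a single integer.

Positions: [(0, 0), (1, 0), (2, 0), (2, -1), (3, -1), (3, 0), (4, 0), (4, 1), (5, 1)]
H-H contact: residue 2 @(2,0) - residue 5 @(3, 0)

Answer: 1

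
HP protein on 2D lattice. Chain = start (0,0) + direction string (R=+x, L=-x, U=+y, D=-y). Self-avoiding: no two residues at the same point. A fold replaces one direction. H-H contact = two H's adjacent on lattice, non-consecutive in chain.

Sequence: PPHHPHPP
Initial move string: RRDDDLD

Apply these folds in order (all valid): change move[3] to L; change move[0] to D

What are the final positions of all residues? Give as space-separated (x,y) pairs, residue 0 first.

Answer: (0,0) (0,-1) (1,-1) (1,-2) (0,-2) (0,-3) (-1,-3) (-1,-4)

Derivation:
Initial moves: RRDDDLD
Fold: move[3]->L => RRDLDLD (positions: [(0, 0), (1, 0), (2, 0), (2, -1), (1, -1), (1, -2), (0, -2), (0, -3)])
Fold: move[0]->D => DRDLDLD (positions: [(0, 0), (0, -1), (1, -1), (1, -2), (0, -2), (0, -3), (-1, -3), (-1, -4)])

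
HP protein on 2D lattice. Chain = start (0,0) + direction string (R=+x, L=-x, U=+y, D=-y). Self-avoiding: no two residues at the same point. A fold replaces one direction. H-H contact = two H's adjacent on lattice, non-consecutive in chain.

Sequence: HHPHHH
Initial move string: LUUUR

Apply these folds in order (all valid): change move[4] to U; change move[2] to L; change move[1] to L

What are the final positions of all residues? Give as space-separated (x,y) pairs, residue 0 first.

Initial moves: LUUUR
Fold: move[4]->U => LUUUU (positions: [(0, 0), (-1, 0), (-1, 1), (-1, 2), (-1, 3), (-1, 4)])
Fold: move[2]->L => LULUU (positions: [(0, 0), (-1, 0), (-1, 1), (-2, 1), (-2, 2), (-2, 3)])
Fold: move[1]->L => LLLUU (positions: [(0, 0), (-1, 0), (-2, 0), (-3, 0), (-3, 1), (-3, 2)])

Answer: (0,0) (-1,0) (-2,0) (-3,0) (-3,1) (-3,2)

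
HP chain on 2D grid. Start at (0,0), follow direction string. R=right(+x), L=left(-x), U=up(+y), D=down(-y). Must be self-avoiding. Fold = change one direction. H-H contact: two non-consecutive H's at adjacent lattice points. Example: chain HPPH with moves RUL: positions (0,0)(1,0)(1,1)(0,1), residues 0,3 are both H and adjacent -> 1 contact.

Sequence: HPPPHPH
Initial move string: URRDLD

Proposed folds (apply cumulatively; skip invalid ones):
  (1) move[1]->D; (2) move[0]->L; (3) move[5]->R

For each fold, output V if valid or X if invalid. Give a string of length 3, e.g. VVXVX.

Answer: XXX

Derivation:
Initial: URRDLD -> [(0, 0), (0, 1), (1, 1), (2, 1), (2, 0), (1, 0), (1, -1)]
Fold 1: move[1]->D => UDRDLD INVALID (collision), skipped
Fold 2: move[0]->L => LRRDLD INVALID (collision), skipped
Fold 3: move[5]->R => URRDLR INVALID (collision), skipped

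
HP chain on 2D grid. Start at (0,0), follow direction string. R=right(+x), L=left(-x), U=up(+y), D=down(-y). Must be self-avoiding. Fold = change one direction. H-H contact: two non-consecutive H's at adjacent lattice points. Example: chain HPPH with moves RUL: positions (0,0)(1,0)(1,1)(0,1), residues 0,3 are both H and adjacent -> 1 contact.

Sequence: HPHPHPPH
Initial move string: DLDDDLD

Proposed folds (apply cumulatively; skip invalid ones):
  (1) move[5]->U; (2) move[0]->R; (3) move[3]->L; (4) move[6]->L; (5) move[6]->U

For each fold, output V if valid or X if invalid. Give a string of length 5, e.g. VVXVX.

Answer: XXVVV

Derivation:
Initial: DLDDDLD -> [(0, 0), (0, -1), (-1, -1), (-1, -2), (-1, -3), (-1, -4), (-2, -4), (-2, -5)]
Fold 1: move[5]->U => DLDDDUD INVALID (collision), skipped
Fold 2: move[0]->R => RLDDDLD INVALID (collision), skipped
Fold 3: move[3]->L => DLDLDLD VALID
Fold 4: move[6]->L => DLDLDLL VALID
Fold 5: move[6]->U => DLDLDLU VALID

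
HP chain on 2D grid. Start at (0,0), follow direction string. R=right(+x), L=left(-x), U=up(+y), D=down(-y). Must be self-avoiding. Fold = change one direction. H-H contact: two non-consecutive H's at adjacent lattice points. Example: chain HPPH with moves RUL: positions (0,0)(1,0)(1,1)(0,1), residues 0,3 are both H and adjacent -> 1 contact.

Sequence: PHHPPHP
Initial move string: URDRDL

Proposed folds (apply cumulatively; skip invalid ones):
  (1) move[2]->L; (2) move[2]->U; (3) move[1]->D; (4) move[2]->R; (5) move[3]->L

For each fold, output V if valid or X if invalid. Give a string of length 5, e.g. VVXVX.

Initial: URDRDL -> [(0, 0), (0, 1), (1, 1), (1, 0), (2, 0), (2, -1), (1, -1)]
Fold 1: move[2]->L => URLRDL INVALID (collision), skipped
Fold 2: move[2]->U => URURDL INVALID (collision), skipped
Fold 3: move[1]->D => UDDRDL INVALID (collision), skipped
Fold 4: move[2]->R => URRRDL VALID
Fold 5: move[3]->L => URRLDL INVALID (collision), skipped

Answer: XXXVX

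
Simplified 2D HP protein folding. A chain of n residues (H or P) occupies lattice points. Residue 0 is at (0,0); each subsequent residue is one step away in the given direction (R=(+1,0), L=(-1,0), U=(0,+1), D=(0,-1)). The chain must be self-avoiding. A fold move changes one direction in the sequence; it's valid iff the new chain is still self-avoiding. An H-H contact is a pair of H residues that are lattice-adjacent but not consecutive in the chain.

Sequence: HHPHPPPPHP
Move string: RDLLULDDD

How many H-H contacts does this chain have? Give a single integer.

Answer: 1

Derivation:
Positions: [(0, 0), (1, 0), (1, -1), (0, -1), (-1, -1), (-1, 0), (-2, 0), (-2, -1), (-2, -2), (-2, -3)]
H-H contact: residue 0 @(0,0) - residue 3 @(0, -1)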